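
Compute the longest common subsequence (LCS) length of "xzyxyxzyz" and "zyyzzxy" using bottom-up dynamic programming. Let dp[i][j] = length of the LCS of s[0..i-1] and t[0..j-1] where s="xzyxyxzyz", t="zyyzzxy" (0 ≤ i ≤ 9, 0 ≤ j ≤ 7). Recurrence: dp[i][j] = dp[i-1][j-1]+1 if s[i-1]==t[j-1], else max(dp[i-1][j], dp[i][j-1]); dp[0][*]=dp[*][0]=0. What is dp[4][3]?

   ''  z  y  y  z  z  x  y
''  0  0  0  0  0  0  0  0
 x  0  0  0  0  0  0  1  1
 z  0  1  1  1  1  1  1  1
 y  0  1  2  2  2  2  2  2
 x  0  1  2  2  2  2  3  3
 y  0  1  2  3  3  3  3  4
 x  0  1  2  3  3  3  4  4
 z  0  1  2  3  4  4  4  4
 y  0  1  2  3  4  4  4  5
 z  0  1  2  3  4  5  5  5

2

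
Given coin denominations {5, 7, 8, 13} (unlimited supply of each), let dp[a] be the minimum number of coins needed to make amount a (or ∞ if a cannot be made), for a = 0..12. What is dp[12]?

2

 a  0  1  2  3  4  5  6  7  8  9 10 11 12
dp  0  -  -  -  -  1  -  1  1  -  2  -  2
(- denotes ∞ / unreachable)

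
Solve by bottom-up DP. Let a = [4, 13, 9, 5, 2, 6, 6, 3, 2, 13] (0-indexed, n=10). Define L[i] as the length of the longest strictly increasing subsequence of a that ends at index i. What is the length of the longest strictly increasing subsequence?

   i    0    1    2    3    4    5    6    7    8    9
a[i]    4   13    9    5    2    6    6    3    2   13
L[i]    1    2    2    2    1    3    3    2    1    4

4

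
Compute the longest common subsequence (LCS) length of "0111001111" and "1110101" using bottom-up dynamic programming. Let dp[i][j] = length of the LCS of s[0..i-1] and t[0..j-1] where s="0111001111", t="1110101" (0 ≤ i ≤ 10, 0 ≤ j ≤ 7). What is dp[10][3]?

3

   ''  1  1  1  0  1  0  1
''  0  0  0  0  0  0  0  0
 0  0  0  0  0  1  1  1  1
 1  0  1  1  1  1  2  2  2
 1  0  1  2  2  2  2  2  3
 1  0  1  2  3  3  3  3  3
 0  0  1  2  3  4  4  4  4
 0  0  1  2  3  4  4  5  5
 1  0  1  2  3  4  5  5  6
 1  0  1  2  3  4  5  5  6
 1  0  1  2  3  4  5  5  6
 1  0  1  2  3  4  5  5  6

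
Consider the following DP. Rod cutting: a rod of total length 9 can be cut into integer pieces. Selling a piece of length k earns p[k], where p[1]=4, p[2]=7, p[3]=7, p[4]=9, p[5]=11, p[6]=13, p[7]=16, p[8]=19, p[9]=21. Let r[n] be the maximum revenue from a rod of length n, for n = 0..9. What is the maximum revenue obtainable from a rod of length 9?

   n    0    1    2    3    4    5    6    7    8    9
r[n]    0    4    8   12   16   20   24   28   32   36

36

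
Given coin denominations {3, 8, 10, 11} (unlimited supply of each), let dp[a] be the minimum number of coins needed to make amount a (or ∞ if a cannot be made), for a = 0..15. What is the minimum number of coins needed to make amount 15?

 a  0  1  2  3  4  5  6  7  8  9 10 11 12 13 14 15
dp  0  -  -  1  -  -  2  -  1  3  1  1  4  2  2  5
(- denotes ∞ / unreachable)

5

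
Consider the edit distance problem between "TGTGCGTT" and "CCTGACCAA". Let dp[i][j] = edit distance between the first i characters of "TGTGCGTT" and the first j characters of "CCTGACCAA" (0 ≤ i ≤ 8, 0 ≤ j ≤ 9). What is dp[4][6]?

   ''  C  C  T  G  A  C  C  A  A
''  0  1  2  3  4  5  6  7  8  9
 T  1  1  2  2  3  4  5  6  7  8
 G  2  2  2  3  2  3  4  5  6  7
 T  3  3  3  2  3  3  4  5  6  7
 G  4  4  4  3  2  3  4  5  6  7
 C  5  4  4  4  3  3  3  4  5  6
 G  6  5  5  5  4  4  4  4  5  6
 T  7  6  6  5  5  5  5  5  5  6
 T  8  7  7  6  6  6  6  6  6  6

4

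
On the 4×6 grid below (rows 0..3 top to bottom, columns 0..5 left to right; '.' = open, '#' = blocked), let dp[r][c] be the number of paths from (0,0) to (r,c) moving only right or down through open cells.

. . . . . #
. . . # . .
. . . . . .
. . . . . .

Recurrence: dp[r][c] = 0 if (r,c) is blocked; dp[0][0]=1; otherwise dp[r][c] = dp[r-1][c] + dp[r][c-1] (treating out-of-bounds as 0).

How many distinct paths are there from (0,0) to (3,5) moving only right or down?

r\c   0   1   2   3   4   5
  0   1   1   1   1   1   0
  1   1   2   3   0   1   1
  2   1   3   6   6   7   8
  3   1   4  10  16  23  31

31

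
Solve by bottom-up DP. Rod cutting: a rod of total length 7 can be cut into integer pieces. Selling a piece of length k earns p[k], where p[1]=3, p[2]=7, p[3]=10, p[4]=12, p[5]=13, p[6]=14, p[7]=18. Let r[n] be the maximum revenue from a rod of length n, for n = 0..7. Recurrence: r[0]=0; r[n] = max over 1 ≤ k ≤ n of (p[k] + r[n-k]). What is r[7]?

24

   n    0    1    2    3    4    5    6    7
r[n]    0    3    7   10   14   17   21   24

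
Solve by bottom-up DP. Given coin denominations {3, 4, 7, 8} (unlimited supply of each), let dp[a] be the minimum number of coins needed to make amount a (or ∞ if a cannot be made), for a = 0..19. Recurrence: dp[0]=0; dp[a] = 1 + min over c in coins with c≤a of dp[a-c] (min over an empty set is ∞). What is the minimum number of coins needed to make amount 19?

 a  0  1  2  3  4  5  6  7  8  9 10 11 12 13 14 15 16 17 18 19
dp  0  -  -  1  1  -  2  1  1  3  2  2  2  3  2  2  2  3  3  3
(- denotes ∞ / unreachable)

3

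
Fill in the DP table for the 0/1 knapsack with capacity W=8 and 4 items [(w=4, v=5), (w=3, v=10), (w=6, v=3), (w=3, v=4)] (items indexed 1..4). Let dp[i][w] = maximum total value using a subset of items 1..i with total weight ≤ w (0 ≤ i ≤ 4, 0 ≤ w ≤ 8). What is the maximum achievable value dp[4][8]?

15

i\w   0   1   2   3   4   5   6   7   8
  0   0   0   0   0   0   0   0   0   0
  1   0   0   0   0   5   5   5   5   5
  2   0   0   0  10  10  10  10  15  15
  3   0   0   0  10  10  10  10  15  15
  4   0   0   0  10  10  10  14  15  15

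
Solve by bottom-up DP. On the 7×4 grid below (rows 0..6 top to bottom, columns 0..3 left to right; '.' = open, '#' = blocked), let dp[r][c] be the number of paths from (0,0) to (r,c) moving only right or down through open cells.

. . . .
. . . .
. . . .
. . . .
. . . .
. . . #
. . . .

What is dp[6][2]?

r\c   0   1   2   3
  0   1   1   1   1
  1   1   2   3   4
  2   1   3   6  10
  3   1   4  10  20
  4   1   5  15  35
  5   1   6  21   0
  6   1   7  28  28

28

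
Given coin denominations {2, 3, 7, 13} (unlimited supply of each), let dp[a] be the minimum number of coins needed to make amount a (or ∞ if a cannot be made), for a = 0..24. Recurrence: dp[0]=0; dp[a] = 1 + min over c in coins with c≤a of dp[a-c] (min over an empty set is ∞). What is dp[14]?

2

 a  0  1  2  3  4  5  6  7  8  9 10 11 12 13 14 15 16 17 18 19 20 21 22 23 24
dp  0  -  1  1  2  2  2  1  3  2  2  3  3  1  2  2  2  3  3  3  2  3  3  3  4
(- denotes ∞ / unreachable)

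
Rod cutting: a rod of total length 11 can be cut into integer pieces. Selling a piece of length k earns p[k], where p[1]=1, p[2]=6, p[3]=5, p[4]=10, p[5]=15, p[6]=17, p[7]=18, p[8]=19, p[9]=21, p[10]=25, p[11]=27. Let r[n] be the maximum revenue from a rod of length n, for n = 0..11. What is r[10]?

   n    0    1    2    3    4    5    6    7    8    9   10   11
r[n]    0    1    6    7   12   15   18   21   24   27   30   33

30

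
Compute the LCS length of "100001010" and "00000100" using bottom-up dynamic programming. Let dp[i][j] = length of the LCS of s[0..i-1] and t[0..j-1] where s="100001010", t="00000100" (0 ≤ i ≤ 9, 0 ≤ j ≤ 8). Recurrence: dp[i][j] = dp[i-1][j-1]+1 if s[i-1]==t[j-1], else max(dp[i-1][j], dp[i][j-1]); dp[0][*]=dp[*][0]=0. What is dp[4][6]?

3

   ''  0  0  0  0  0  1  0  0
''  0  0  0  0  0  0  0  0  0
 1  0  0  0  0  0  0  1  1  1
 0  0  1  1  1  1  1  1  2  2
 0  0  1  2  2  2  2  2  2  3
 0  0  1  2  3  3  3  3  3  3
 0  0  1  2  3  4  4  4  4  4
 1  0  1  2  3  4  4  5  5  5
 0  0  1  2  3  4  5  5  6  6
 1  0  1  2  3  4  5  6  6  6
 0  0  1  2  3  4  5  6  7  7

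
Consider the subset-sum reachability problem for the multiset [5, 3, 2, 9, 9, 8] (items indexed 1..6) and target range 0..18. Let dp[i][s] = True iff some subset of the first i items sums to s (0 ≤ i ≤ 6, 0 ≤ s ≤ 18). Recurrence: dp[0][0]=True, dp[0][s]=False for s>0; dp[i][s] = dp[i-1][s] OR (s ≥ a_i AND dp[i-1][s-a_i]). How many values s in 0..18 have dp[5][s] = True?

14

i\s   0   1   2   3   4   5   6   7   8   9  10  11  12  13  14  15  16  17  18
  0   T   F   F   F   F   F   F   F   F   F   F   F   F   F   F   F   F   F   F
  1   T   F   F   F   F   T   F   F   F   F   F   F   F   F   F   F   F   F   F
  2   T   F   F   T   F   T   F   F   T   F   F   F   F   F   F   F   F   F   F
  3   T   F   T   T   F   T   F   T   T   F   T   F   F   F   F   F   F   F   F
  4   T   F   T   T   F   T   F   T   T   T   T   T   T   F   T   F   T   T   F
  5   T   F   T   T   F   T   F   T   T   T   T   T   T   F   T   F   T   T   T
  6   T   F   T   T   F   T   F   T   T   T   T   T   T   T   T   T   T   T   T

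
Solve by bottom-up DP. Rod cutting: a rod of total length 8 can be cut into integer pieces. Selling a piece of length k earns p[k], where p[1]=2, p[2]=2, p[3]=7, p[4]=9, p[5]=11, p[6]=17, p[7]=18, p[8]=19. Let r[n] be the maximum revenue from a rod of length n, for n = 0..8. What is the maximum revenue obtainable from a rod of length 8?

   n    0    1    2    3    4    5    6    7    8
r[n]    0    2    4    7    9   11   17   19   21

21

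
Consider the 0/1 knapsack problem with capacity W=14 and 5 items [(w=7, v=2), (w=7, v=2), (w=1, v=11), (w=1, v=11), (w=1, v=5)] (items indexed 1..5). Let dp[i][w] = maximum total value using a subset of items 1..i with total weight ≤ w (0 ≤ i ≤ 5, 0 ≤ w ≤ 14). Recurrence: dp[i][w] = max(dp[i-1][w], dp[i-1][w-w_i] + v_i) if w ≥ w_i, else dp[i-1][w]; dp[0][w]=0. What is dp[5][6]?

i\w   0   1   2   3   4   5   6   7   8   9  10  11  12  13  14
  0   0   0   0   0   0   0   0   0   0   0   0   0   0   0   0
  1   0   0   0   0   0   0   0   2   2   2   2   2   2   2   2
  2   0   0   0   0   0   0   0   2   2   2   2   2   2   2   4
  3   0  11  11  11  11  11  11  11  13  13  13  13  13  13  13
  4   0  11  22  22  22  22  22  22  22  24  24  24  24  24  24
  5   0  11  22  27  27  27  27  27  27  27  29  29  29  29  29

27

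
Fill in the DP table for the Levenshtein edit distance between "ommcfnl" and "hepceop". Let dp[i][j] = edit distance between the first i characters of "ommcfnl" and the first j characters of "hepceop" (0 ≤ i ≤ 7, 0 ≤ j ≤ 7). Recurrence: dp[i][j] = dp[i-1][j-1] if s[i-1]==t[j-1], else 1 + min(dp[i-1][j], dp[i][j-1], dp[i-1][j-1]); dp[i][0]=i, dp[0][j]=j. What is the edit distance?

   ''  h  e  p  c  e  o  p
''  0  1  2  3  4  5  6  7
 o  1  1  2  3  4  5  5  6
 m  2  2  2  3  4  5  6  6
 m  3  3  3  3  4  5  6  7
 c  4  4  4  4  3  4  5  6
 f  5  5  5  5  4  4  5  6
 n  6  6  6  6  5  5  5  6
 l  7  7  7  7  6  6  6  6

6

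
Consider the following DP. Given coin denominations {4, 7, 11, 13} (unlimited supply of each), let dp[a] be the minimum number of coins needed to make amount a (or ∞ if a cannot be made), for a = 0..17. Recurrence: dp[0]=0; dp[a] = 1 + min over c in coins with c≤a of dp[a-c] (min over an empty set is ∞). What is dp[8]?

2

 a  0  1  2  3  4  5  6  7  8  9 10 11 12 13 14 15 16 17
dp  0  -  -  -  1  -  -  1  2  -  -  1  3  1  2  2  4  2
(- denotes ∞ / unreachable)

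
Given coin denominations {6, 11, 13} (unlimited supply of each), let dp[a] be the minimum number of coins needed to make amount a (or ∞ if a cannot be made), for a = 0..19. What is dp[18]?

 a  0  1  2  3  4  5  6  7  8  9 10 11 12 13 14 15 16 17 18 19
dp  0  -  -  -  -  -  1  -  -  -  -  1  2  1  -  -  -  2  3  2
(- denotes ∞ / unreachable)

3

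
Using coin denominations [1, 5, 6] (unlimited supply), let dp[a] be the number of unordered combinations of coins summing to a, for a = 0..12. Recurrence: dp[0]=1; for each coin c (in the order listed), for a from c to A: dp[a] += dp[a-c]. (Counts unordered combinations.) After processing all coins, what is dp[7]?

3

after  coin     0     1     2     3     4     5     6     7     8     9    10    11    12
          1     1     1     1     1     1     1     1     1     1     1     1     1     1
          5     1     1     1     1     1     2     2     2     2     2     3     3     3
          6     1     1     1     1     1     2     3     3     3     3     4     5     6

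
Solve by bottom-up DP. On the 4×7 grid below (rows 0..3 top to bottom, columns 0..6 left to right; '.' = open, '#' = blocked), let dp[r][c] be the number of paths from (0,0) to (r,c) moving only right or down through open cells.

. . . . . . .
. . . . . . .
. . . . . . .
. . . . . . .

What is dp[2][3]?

r\c   0   1   2   3   4   5   6
  0   1   1   1   1   1   1   1
  1   1   2   3   4   5   6   7
  2   1   3   6  10  15  21  28
  3   1   4  10  20  35  56  84

10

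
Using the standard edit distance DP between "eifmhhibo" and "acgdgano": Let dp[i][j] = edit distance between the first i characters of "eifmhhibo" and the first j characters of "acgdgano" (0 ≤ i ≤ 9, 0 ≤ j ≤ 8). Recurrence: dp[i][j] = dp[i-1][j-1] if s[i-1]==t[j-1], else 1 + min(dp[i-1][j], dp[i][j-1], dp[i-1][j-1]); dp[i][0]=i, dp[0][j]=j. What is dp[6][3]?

6

   ''  a  c  g  d  g  a  n  o
''  0  1  2  3  4  5  6  7  8
 e  1  1  2  3  4  5  6  7  8
 i  2  2  2  3  4  5  6  7  8
 f  3  3  3  3  4  5  6  7  8
 m  4  4  4  4  4  5  6  7  8
 h  5  5  5  5  5  5  6  7  8
 h  6  6  6  6  6  6  6  7  8
 i  7  7  7  7  7  7  7  7  8
 b  8  8  8  8  8  8  8  8  8
 o  9  9  9  9  9  9  9  9  8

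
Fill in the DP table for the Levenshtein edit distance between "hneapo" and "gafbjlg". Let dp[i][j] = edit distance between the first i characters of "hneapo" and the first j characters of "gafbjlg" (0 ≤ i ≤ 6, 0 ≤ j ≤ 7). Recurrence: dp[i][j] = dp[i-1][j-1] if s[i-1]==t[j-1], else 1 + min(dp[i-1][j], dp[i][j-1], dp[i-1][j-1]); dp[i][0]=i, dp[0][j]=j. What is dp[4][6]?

6

   ''  g  a  f  b  j  l  g
''  0  1  2  3  4  5  6  7
 h  1  1  2  3  4  5  6  7
 n  2  2  2  3  4  5  6  7
 e  3  3  3  3  4  5  6  7
 a  4  4  3  4  4  5  6  7
 p  5  5  4  4  5  5  6  7
 o  6  6  5  5  5  6  6  7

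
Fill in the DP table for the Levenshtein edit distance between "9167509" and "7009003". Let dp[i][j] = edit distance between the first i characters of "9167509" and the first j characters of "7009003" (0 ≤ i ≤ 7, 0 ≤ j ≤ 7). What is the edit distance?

   ''  7  0  0  9  0  0  3
''  0  1  2  3  4  5  6  7
 9  1  1  2  3  3  4  5  6
 1  2  2  2  3  4  4  5  6
 6  3  3  3  3  4  5  5  6
 7  4  3  4  4  4  5  6  6
 5  5  4  4  5  5  5  6  7
 0  6  5  4  4  5  5  5  6
 9  7  6  5  5  4  5  6  6

6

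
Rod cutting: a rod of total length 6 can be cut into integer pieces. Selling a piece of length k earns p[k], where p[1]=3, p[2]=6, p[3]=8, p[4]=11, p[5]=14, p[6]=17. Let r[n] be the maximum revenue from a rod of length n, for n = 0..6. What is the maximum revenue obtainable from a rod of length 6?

   n    0    1    2    3    4    5    6
r[n]    0    3    6    9   12   15   18

18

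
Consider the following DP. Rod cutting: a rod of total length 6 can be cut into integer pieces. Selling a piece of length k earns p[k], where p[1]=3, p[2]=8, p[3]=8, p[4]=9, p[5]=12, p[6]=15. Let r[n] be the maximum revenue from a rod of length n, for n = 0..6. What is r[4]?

   n    0    1    2    3    4    5    6
r[n]    0    3    8   11   16   19   24

16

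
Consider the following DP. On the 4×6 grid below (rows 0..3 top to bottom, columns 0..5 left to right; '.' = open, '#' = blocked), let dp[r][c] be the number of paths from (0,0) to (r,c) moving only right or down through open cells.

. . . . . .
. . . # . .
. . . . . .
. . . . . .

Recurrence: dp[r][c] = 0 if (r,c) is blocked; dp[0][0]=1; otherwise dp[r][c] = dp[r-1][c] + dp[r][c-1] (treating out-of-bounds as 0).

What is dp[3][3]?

16

r\c   0   1   2   3   4   5
  0   1   1   1   1   1   1
  1   1   2   3   0   1   2
  2   1   3   6   6   7   9
  3   1   4  10  16  23  32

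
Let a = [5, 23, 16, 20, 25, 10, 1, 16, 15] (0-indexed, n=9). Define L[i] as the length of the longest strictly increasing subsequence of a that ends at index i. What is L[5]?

   i    0    1    2    3    4    5    6    7    8
a[i]    5   23   16   20   25   10    1   16   15
L[i]    1    2    2    3    4    2    1    3    3

2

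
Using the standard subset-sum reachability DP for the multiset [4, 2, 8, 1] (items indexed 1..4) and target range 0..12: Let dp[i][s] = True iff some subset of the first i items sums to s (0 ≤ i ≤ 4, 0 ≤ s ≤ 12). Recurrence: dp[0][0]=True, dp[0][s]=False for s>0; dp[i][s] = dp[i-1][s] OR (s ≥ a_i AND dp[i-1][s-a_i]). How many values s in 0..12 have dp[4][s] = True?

i\s   0   1   2   3   4   5   6   7   8   9  10  11  12
  0   T   F   F   F   F   F   F   F   F   F   F   F   F
  1   T   F   F   F   T   F   F   F   F   F   F   F   F
  2   T   F   T   F   T   F   T   F   F   F   F   F   F
  3   T   F   T   F   T   F   T   F   T   F   T   F   T
  4   T   T   T   T   T   T   T   T   T   T   T   T   T

13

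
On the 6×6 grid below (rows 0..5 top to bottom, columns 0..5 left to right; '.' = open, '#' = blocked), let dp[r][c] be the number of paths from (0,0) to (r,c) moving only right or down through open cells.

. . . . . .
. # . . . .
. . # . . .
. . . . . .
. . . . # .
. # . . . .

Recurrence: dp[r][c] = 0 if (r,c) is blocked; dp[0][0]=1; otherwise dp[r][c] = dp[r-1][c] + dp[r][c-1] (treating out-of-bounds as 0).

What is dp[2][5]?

r\c   0   1   2   3   4   5
  0   1   1   1   1   1   1
  1   1   0   1   2   3   4
  2   1   1   0   2   5   9
  3   1   2   2   4   9  18
  4   1   3   5   9   0  18
  5   1   0   5  14  14  32

9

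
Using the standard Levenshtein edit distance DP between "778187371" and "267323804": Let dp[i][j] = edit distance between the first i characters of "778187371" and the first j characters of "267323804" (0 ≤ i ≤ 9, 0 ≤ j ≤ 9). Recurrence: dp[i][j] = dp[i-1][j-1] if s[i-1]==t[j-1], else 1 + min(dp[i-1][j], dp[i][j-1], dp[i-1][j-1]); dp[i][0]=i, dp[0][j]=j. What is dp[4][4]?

   ''  2  6  7  3  2  3  8  0  4
''  0  1  2  3  4  5  6  7  8  9
 7  1  1  2  2  3  4  5  6  7  8
 7  2  2  2  2  3  4  5  6  7  8
 8  3  3  3  3  3  4  5  5  6  7
 1  4  4  4  4  4  4  5  6  6  7
 8  5  5  5  5  5  5  5  5  6  7
 7  6  6  6  5  6  6  6  6  6  7
 3  7  7  7  6  5  6  6  7  7  7
 7  8  8  8  7  6  6  7  7  8  8
 1  9  9  9  8  7  7  7  8  8  9

4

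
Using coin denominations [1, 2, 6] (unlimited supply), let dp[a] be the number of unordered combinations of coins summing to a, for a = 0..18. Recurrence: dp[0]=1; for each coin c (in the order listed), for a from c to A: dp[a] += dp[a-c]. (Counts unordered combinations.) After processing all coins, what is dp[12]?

after  coin     0     1     2     3     4     5     6     7     8     9    10    11    12    13    14    15    16    17    18
          1     1     1     1     1     1     1     1     1     1     1     1     1     1     1     1     1     1     1     1
          2     1     1     2     2     3     3     4     4     5     5     6     6     7     7     8     8     9     9    10
          6     1     1     2     2     3     3     5     5     7     7     9     9    12    12    15    15    18    18    22

12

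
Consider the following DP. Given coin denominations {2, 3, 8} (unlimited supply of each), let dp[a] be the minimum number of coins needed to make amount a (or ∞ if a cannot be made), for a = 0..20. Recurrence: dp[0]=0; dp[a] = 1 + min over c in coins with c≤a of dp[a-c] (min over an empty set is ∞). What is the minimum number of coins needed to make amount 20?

 a  0  1  2  3  4  5  6  7  8  9 10 11 12 13 14 15 16 17 18 19 20
dp  0  -  1  1  2  2  2  3  1  3  2  2  3  3  3  4  2  4  3  3  4
(- denotes ∞ / unreachable)

4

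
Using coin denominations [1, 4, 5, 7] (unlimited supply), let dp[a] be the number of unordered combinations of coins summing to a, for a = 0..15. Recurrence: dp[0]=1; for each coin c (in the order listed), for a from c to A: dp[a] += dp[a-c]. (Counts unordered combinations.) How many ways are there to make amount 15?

15

after  coin     0     1     2     3     4     5     6     7     8     9    10    11    12    13    14    15
          1     1     1     1     1     1     1     1     1     1     1     1     1     1     1     1     1
          4     1     1     1     1     2     2     2     2     3     3     3     3     4     4     4     4
          5     1     1     1     1     2     3     3     3     4     5     6     6     7     8     9    10
          7     1     1     1     1     2     3     3     4     5     6     7     8    10    11    13    15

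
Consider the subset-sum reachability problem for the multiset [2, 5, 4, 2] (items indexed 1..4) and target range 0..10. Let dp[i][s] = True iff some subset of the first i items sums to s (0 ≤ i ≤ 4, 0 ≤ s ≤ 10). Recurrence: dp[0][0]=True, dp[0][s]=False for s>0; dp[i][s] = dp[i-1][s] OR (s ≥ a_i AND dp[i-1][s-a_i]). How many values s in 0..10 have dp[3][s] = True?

i\s   0   1   2   3   4   5   6   7   8   9  10
  0   T   F   F   F   F   F   F   F   F   F   F
  1   T   F   T   F   F   F   F   F   F   F   F
  2   T   F   T   F   F   T   F   T   F   F   F
  3   T   F   T   F   T   T   T   T   F   T   F
  4   T   F   T   F   T   T   T   T   T   T   F

7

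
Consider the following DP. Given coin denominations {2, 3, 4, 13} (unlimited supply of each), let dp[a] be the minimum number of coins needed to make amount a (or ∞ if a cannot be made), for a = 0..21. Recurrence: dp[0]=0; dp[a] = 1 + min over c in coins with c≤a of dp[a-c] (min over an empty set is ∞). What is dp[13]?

1

 a  0  1  2  3  4  5  6  7  8  9 10 11 12 13 14 15 16 17 18 19 20 21
dp  0  -  1  1  1  2  2  2  2  3  3  3  3  1  4  2  2  2  3  3  3  3
(- denotes ∞ / unreachable)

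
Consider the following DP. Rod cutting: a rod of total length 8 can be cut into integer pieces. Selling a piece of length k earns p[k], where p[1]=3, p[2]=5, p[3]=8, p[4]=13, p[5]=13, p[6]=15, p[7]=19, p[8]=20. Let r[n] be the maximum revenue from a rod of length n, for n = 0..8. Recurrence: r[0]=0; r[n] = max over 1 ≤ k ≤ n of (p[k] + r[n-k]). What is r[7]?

22

   n    0    1    2    3    4    5    6    7    8
r[n]    0    3    6    9   13   16   19   22   26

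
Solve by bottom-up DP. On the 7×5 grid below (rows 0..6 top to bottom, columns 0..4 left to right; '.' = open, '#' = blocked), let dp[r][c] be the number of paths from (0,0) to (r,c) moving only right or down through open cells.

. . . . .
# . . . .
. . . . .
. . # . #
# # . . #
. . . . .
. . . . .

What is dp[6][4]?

12

r\c   0   1   2   3   4
  0   1   1   1   1   1
  1   0   1   2   3   4
  2   0   1   3   6  10
  3   0   1   0   6   0
  4   0   0   0   6   0
  5   0   0   0   6   6
  6   0   0   0   6  12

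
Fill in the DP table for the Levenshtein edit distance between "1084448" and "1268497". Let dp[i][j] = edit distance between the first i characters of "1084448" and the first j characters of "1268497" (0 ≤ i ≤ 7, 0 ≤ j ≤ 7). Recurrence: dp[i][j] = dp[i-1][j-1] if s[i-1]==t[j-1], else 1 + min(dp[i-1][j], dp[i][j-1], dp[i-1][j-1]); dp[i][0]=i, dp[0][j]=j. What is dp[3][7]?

   ''  1  2  6  8  4  9  7
''  0  1  2  3  4  5  6  7
 1  1  0  1  2  3  4  5  6
 0  2  1  1  2  3  4  5  6
 8  3  2  2  2  2  3  4  5
 4  4  3  3  3  3  2  3  4
 4  5  4  4  4  4  3  3  4
 4  6  5  5  5  5  4  4  4
 8  7  6  6  6  5  5  5  5

5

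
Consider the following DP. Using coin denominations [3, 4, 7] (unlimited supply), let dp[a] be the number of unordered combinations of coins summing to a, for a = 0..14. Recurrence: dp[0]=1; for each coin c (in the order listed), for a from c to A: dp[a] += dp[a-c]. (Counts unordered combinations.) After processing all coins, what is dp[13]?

after  coin     0     1     2     3     4     5     6     7     8     9    10    11    12    13    14
          3     1     0     0     1     0     0     1     0     0     1     0     0     1     0     0
          4     1     0     0     1     1     0     1     1     1     1     1     1     2     1     1
          7     1     0     0     1     1     0     1     2     1     1     2     2     2     2     3

2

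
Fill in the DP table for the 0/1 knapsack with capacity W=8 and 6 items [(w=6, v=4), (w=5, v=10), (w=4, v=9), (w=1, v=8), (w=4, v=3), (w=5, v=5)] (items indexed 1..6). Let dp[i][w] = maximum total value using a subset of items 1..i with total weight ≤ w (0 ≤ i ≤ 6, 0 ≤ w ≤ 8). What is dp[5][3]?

i\w   0   1   2   3   4   5   6   7   8
  0   0   0   0   0   0   0   0   0   0
  1   0   0   0   0   0   0   4   4   4
  2   0   0   0   0   0  10  10  10  10
  3   0   0   0   0   9  10  10  10  10
  4   0   8   8   8   9  17  18  18  18
  5   0   8   8   8   9  17  18  18  18
  6   0   8   8   8   9  17  18  18  18

8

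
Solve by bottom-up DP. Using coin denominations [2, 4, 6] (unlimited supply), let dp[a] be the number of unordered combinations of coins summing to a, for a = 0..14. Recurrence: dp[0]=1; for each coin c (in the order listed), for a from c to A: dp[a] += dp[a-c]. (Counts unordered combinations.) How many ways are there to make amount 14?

8

after  coin     0     1     2     3     4     5     6     7     8     9    10    11    12    13    14
          2     1     0     1     0     1     0     1     0     1     0     1     0     1     0     1
          4     1     0     1     0     2     0     2     0     3     0     3     0     4     0     4
          6     1     0     1     0     2     0     3     0     4     0     5     0     7     0     8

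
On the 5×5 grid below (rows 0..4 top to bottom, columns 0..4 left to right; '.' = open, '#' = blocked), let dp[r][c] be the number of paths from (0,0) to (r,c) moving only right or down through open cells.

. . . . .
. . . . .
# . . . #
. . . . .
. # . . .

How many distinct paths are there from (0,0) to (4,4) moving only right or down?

r\c   0   1   2   3   4
  0   1   1   1   1   1
  1   1   2   3   4   5
  2   0   2   5   9   0
  3   0   2   7  16  16
  4   0   0   7  23  39

39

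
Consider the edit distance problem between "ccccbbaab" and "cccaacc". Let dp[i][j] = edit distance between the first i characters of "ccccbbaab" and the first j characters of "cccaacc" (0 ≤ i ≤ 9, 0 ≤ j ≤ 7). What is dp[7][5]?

   ''  c  c  c  a  a  c  c
''  0  1  2  3  4  5  6  7
 c  1  0  1  2  3  4  5  6
 c  2  1  0  1  2  3  4  5
 c  3  2  1  0  1  2  3  4
 c  4  3  2  1  1  2  2  3
 b  5  4  3  2  2  2  3  3
 b  6  5  4  3  3  3  3  4
 a  7  6  5  4  3  3  4  4
 a  8  7  6  5  4  3  4  5
 b  9  8  7  6  5  4  4  5

3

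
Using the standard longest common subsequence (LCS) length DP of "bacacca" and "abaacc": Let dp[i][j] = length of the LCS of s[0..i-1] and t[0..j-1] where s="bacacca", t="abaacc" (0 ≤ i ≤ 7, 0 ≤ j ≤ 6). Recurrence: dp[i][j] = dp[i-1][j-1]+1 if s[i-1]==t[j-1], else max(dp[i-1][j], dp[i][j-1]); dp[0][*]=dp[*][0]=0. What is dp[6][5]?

   ''  a  b  a  a  c  c
''  0  0  0  0  0  0  0
 b  0  0  1  1  1  1  1
 a  0  1  1  2  2  2  2
 c  0  1  1  2  2  3  3
 a  0  1  1  2  3  3  3
 c  0  1  1  2  3  4  4
 c  0  1  1  2  3  4  5
 a  0  1  1  2  3  4  5

4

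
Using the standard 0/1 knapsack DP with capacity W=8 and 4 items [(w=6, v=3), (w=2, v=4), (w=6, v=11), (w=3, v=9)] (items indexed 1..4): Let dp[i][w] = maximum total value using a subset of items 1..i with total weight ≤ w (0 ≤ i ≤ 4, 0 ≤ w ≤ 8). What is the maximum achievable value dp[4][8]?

i\w   0   1   2   3   4   5   6   7   8
  0   0   0   0   0   0   0   0   0   0
  1   0   0   0   0   0   0   3   3   3
  2   0   0   4   4   4   4   4   4   7
  3   0   0   4   4   4   4  11  11  15
  4   0   0   4   9   9  13  13  13  15

15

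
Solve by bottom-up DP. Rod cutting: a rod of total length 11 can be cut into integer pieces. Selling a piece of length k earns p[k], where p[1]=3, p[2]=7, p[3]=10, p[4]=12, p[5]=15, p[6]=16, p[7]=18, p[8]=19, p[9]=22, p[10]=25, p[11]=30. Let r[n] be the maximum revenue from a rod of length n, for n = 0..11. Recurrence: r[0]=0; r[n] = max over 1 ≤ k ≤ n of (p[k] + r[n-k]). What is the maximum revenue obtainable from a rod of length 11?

38

   n    0    1    2    3    4    5    6    7    8    9   10   11
r[n]    0    3    7   10   14   17   21   24   28   31   35   38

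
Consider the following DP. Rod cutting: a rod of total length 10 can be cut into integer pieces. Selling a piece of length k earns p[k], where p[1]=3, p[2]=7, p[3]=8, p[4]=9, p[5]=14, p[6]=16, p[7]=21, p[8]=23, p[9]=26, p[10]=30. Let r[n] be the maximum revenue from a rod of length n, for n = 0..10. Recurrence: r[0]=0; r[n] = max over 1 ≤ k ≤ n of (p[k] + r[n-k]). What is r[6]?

   n    0    1    2    3    4    5    6    7    8    9   10
r[n]    0    3    7   10   14   17   21   24   28   31   35

21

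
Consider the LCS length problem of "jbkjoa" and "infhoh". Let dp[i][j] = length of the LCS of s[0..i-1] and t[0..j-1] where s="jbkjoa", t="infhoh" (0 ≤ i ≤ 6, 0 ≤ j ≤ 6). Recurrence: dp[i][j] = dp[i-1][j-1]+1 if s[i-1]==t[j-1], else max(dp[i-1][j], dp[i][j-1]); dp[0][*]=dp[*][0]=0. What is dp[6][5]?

1

   ''  i  n  f  h  o  h
''  0  0  0  0  0  0  0
 j  0  0  0  0  0  0  0
 b  0  0  0  0  0  0  0
 k  0  0  0  0  0  0  0
 j  0  0  0  0  0  0  0
 o  0  0  0  0  0  1  1
 a  0  0  0  0  0  1  1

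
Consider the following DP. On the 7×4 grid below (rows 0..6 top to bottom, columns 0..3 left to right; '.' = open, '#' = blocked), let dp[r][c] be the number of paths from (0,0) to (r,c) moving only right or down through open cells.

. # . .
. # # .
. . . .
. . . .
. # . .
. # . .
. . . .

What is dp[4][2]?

3

r\c   0   1   2   3
  0   1   0   0   0
  1   1   0   0   0
  2   1   1   1   1
  3   1   2   3   4
  4   1   0   3   7
  5   1   0   3  10
  6   1   1   4  14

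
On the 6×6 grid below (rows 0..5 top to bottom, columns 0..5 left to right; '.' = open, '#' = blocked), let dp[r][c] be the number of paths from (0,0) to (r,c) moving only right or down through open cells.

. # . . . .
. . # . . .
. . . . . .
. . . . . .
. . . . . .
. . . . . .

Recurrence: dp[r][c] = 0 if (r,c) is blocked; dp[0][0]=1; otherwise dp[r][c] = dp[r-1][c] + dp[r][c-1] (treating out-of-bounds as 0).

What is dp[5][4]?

r\c   0   1   2   3   4   5
  0   1   0   0   0   0   0
  1   1   1   0   0   0   0
  2   1   2   2   2   2   2
  3   1   3   5   7   9  11
  4   1   4   9  16  25  36
  5   1   5  14  30  55  91

55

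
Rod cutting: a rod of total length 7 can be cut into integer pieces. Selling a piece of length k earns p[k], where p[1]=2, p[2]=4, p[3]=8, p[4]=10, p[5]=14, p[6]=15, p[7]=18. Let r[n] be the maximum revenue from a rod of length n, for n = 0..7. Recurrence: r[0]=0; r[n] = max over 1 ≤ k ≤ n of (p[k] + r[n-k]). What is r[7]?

18

   n    0    1    2    3    4    5    6    7
r[n]    0    2    4    8   10   14   16   18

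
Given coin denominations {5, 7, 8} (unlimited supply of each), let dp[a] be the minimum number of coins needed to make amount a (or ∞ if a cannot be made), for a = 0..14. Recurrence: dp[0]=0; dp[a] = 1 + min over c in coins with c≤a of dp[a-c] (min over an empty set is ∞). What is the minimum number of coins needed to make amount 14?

 a  0  1  2  3  4  5  6  7  8  9 10 11 12 13 14
dp  0  -  -  -  -  1  -  1  1  -  2  -  2  2  2
(- denotes ∞ / unreachable)

2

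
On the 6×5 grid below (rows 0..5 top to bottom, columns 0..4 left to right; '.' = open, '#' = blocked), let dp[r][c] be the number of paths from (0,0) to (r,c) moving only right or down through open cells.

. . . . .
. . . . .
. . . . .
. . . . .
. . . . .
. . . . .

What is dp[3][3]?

r\c   0   1   2   3   4
  0   1   1   1   1   1
  1   1   2   3   4   5
  2   1   3   6  10  15
  3   1   4  10  20  35
  4   1   5  15  35  70
  5   1   6  21  56 126

20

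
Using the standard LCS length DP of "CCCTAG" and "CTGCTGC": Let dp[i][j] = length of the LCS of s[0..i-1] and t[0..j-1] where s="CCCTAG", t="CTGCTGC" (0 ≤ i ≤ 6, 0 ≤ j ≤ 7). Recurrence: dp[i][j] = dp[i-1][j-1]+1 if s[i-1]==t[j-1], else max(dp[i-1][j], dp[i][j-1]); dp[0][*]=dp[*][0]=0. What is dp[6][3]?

3

   ''  C  T  G  C  T  G  C
''  0  0  0  0  0  0  0  0
 C  0  1  1  1  1  1  1  1
 C  0  1  1  1  2  2  2  2
 C  0  1  1  1  2  2  2  3
 T  0  1  2  2  2  3  3  3
 A  0  1  2  2  2  3  3  3
 G  0  1  2  3  3  3  4  4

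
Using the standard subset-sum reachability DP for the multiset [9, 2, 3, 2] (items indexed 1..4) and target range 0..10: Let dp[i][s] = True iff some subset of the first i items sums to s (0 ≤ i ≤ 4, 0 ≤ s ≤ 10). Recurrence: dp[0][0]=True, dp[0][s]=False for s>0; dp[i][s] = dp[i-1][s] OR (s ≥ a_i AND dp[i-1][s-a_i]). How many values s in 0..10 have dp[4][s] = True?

7

i\s   0   1   2   3   4   5   6   7   8   9  10
  0   T   F   F   F   F   F   F   F   F   F   F
  1   T   F   F   F   F   F   F   F   F   T   F
  2   T   F   T   F   F   F   F   F   F   T   F
  3   T   F   T   T   F   T   F   F   F   T   F
  4   T   F   T   T   T   T   F   T   F   T   F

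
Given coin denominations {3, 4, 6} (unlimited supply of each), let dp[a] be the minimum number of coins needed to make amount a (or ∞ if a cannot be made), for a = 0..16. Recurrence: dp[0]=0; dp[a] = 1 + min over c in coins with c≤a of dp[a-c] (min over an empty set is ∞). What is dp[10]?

 a  0  1  2  3  4  5  6  7  8  9 10 11 12 13 14 15 16
dp  0  -  -  1  1  -  1  2  2  2  2  3  2  3  3  3  3
(- denotes ∞ / unreachable)

2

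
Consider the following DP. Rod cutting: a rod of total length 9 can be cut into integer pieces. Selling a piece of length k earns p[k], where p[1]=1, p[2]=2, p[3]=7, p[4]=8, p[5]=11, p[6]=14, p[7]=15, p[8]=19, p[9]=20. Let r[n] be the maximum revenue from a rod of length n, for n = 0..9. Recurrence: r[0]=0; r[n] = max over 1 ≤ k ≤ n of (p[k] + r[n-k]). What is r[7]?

   n    0    1    2    3    4    5    6    7    8    9
r[n]    0    1    2    7    8   11   14   15   19   21

15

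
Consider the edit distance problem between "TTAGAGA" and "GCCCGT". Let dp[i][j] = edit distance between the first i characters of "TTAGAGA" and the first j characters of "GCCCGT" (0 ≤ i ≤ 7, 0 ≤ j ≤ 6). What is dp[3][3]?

   ''  G  C  C  C  G  T
''  0  1  2  3  4  5  6
 T  1  1  2  3  4  5  5
 T  2  2  2  3  4  5  5
 A  3  3  3  3  4  5  6
 G  4  3  4  4  4  4  5
 A  5  4  4  5  5  5  5
 G  6  5  5  5  6  5  6
 A  7  6  6  6  6  6  6

3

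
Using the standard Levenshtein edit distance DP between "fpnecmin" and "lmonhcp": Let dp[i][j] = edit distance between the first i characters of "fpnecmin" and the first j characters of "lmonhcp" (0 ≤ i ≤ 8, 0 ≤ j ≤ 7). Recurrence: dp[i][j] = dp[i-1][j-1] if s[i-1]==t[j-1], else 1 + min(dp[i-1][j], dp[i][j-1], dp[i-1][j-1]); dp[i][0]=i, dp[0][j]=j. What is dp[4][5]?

   ''  l  m  o  n  h  c  p
''  0  1  2  3  4  5  6  7
 f  1  1  2  3  4  5  6  7
 p  2  2  2  3  4  5  6  6
 n  3  3  3  3  3  4  5  6
 e  4  4  4  4  4  4  5  6
 c  5  5  5  5  5  5  4  5
 m  6  6  5  6  6  6  5  5
 i  7  7  6  6  7  7  6  6
 n  8  8  7  7  6  7  7  7

4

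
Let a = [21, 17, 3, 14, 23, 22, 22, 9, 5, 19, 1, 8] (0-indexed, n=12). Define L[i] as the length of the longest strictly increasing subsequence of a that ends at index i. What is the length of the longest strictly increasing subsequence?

3

   i    0    1    2    3    4    5    6    7    8    9   10   11
a[i]   21   17    3   14   23   22   22    9    5   19    1    8
L[i]    1    1    1    2    3    3    3    2    2    3    1    3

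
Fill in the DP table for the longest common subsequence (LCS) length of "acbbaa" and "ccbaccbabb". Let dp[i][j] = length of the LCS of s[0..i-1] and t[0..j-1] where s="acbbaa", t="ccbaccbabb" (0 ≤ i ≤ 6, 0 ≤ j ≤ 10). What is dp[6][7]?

   ''  c  c  b  a  c  c  b  a  b  b
''  0  0  0  0  0  0  0  0  0  0  0
 a  0  0  0  0  1  1  1  1  1  1  1
 c  0  1  1  1  1  2  2  2  2  2  2
 b  0  1  1  2  2  2  2  3  3  3  3
 b  0  1  1  2  2  2  2  3  3  4  4
 a  0  1  1  2  3  3  3  3  4  4  4
 a  0  1  1  2  3  3  3  3  4  4  4

3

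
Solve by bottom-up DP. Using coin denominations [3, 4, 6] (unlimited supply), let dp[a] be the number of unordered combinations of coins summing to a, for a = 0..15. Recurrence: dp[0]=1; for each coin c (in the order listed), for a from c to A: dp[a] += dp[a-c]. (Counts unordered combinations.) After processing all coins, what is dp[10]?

2

after  coin     0     1     2     3     4     5     6     7     8     9    10    11    12    13    14    15
          3     1     0     0     1     0     0     1     0     0     1     0     0     1     0     0     1
          4     1     0     0     1     1     0     1     1     1     1     1     1     2     1     1     2
          6     1     0     0     1     1     0     2     1     1     2     2     1     4     2     2     4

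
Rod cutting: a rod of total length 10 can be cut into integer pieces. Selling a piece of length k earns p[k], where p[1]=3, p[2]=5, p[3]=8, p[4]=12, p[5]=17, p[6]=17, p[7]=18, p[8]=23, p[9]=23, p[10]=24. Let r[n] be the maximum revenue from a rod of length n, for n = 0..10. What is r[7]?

23

   n    0    1    2    3    4    5    6    7    8    9   10
r[n]    0    3    6    9   12   17   20   23   26   29   34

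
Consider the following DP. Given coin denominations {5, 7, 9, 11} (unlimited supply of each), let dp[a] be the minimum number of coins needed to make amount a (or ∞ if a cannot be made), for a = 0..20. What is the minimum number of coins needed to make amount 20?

2

 a  0  1  2  3  4  5  6  7  8  9 10 11 12 13 14 15 16 17 18 19 20
dp  0  -  -  -  -  1  -  1  -  1  2  1  2  -  2  3  2  3  2  3  2
(- denotes ∞ / unreachable)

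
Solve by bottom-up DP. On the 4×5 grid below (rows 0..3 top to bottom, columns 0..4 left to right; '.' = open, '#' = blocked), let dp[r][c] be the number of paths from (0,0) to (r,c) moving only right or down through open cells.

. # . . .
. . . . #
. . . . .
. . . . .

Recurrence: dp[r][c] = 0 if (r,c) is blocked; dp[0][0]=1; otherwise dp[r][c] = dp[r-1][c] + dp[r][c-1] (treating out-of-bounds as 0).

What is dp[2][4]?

r\c   0   1   2   3   4
  0   1   0   0   0   0
  1   1   1   1   1   0
  2   1   2   3   4   4
  3   1   3   6  10  14

4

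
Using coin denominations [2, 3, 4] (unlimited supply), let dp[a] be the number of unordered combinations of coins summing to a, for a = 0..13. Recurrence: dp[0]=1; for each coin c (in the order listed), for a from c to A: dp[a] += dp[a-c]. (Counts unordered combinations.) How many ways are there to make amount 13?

5

after  coin     0     1     2     3     4     5     6     7     8     9    10    11    12    13
          2     1     0     1     0     1     0     1     0     1     0     1     0     1     0
          3     1     0     1     1     1     1     2     1     2     2     2     2     3     2
          4     1     0     1     1     2     1     3     2     4     3     5     4     7     5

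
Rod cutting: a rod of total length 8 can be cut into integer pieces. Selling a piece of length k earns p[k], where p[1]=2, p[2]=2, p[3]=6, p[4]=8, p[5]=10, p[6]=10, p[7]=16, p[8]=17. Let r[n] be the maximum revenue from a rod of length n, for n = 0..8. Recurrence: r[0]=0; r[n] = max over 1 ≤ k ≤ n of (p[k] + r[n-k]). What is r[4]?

8

   n    0    1    2    3    4    5    6    7    8
r[n]    0    2    4    6    8   10   12   16   18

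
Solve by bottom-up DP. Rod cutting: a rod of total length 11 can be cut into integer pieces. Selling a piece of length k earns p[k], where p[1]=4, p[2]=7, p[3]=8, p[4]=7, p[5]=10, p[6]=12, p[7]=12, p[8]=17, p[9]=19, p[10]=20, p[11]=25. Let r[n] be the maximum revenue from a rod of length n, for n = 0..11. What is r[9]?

   n    0    1    2    3    4    5    6    7    8    9   10   11
r[n]    0    4    8   12   16   20   24   28   32   36   40   44

36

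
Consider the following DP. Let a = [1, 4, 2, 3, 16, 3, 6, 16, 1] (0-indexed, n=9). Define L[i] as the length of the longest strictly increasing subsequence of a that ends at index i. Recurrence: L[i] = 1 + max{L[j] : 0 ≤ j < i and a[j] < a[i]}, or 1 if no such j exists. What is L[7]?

   i    0    1    2    3    4    5    6    7    8
a[i]    1    4    2    3   16    3    6   16    1
L[i]    1    2    2    3    4    3    4    5    1

5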